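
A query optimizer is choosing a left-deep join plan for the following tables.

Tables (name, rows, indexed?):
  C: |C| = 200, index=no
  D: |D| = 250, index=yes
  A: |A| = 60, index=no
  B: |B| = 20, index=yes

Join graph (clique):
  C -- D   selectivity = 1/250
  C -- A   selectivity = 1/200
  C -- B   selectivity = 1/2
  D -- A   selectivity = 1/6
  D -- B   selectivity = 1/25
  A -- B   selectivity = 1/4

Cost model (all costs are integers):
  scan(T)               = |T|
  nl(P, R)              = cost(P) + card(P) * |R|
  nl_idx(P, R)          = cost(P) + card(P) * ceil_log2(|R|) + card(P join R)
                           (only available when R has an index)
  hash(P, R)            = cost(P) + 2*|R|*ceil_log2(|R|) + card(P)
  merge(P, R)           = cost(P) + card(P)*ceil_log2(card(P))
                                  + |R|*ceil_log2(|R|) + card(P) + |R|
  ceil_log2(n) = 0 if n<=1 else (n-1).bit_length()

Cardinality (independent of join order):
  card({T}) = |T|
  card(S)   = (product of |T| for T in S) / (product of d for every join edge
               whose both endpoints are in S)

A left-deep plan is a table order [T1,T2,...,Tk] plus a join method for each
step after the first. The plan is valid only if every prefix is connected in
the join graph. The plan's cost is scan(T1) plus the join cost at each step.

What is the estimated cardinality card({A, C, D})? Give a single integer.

Tables in S: A(60), C(200), D(250)
Edges inside S: C-D(d=250), C-A(d=200), D-A(d=6)
numerator = 60 * 200 * 250 = 3000000
denominator = 250 * 200 * 6 = 300000
card(S) = 3000000 / 300000 = 10

10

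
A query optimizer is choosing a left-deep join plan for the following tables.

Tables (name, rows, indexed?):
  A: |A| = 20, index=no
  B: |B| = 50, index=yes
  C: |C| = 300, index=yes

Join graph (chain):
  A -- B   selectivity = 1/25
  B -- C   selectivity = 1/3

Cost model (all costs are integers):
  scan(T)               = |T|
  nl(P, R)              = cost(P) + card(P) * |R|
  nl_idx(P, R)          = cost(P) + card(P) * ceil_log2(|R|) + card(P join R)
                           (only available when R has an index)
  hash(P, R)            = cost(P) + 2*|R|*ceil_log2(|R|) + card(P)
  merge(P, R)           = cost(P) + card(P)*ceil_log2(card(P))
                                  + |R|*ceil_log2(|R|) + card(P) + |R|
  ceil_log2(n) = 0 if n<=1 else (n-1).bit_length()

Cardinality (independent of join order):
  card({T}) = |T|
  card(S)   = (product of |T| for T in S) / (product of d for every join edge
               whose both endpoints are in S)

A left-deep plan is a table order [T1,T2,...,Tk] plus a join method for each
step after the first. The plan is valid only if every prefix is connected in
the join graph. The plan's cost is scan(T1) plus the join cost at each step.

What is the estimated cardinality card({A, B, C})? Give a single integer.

4000

Tables in S: A(20), B(50), C(300)
Edges inside S: A-B(d=25), B-C(d=3)
numerator = 20 * 50 * 300 = 300000
denominator = 25 * 3 = 75
card(S) = 300000 / 75 = 4000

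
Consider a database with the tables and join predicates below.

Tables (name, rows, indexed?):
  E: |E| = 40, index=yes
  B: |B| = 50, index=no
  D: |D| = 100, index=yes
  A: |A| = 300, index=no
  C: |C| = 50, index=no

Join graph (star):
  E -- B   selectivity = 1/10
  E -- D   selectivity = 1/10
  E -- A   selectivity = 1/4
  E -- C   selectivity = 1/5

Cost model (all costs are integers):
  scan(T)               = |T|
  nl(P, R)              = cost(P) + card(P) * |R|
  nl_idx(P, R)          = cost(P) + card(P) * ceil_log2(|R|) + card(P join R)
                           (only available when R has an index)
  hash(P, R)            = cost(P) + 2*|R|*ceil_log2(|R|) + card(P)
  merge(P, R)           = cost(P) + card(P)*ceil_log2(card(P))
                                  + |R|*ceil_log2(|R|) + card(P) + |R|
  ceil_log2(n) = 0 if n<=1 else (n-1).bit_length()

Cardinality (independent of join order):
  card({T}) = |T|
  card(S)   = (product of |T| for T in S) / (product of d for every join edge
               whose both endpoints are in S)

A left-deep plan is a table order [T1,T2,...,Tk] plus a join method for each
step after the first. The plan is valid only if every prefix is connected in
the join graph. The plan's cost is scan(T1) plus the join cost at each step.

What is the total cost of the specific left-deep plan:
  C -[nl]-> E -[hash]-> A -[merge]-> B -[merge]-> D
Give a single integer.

3339000

step 1: scan C: cost=50, card=50
step 2: join E via nl
    card(P join E) = 50*40/(5) = 400
    cost = 50 + 50*40 = 2050
step 3: join A via hash
    card(P join A) = 400*300/(4) = 30000
    cost = 2050 + 2*300*9 + 400 = 7850
step 4: join B via merge
    card(P join B) = 30000*50/(10) = 150000
    cost = 7850 + 30000*15 + 50*6 + 30000 + 50 = 488200
step 5: join D via merge
    card(P join D) = 150000*100/(10) = 1500000
    cost = 488200 + 150000*18 + 100*7 + 150000 + 100 = 3339000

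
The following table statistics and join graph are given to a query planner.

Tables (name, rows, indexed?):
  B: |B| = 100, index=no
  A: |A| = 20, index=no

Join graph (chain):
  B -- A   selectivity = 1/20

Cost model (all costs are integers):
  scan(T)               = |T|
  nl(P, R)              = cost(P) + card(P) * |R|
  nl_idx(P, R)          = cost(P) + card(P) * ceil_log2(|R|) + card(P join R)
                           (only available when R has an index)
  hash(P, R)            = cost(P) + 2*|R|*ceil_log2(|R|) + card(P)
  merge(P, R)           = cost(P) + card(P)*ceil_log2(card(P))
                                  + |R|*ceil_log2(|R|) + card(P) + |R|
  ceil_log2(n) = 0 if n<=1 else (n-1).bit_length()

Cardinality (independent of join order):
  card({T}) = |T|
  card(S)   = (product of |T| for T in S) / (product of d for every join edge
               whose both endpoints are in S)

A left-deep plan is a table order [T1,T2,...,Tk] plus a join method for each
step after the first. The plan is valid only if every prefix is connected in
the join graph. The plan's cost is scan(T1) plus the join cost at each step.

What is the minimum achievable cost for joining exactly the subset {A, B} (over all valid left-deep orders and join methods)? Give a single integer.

Selinger DP over subsets of {A,B}:
  {B}: scan cost=100, card=100
  {A}: scan cost=20, card=20
  {AB}: card=100; try (A,hash)→400, (B,merge)→940, (A,merge)→1020, (B,hash)→1440, (B,nl)→2020, (A,nl)→2100; best=400 via (A,hash)

400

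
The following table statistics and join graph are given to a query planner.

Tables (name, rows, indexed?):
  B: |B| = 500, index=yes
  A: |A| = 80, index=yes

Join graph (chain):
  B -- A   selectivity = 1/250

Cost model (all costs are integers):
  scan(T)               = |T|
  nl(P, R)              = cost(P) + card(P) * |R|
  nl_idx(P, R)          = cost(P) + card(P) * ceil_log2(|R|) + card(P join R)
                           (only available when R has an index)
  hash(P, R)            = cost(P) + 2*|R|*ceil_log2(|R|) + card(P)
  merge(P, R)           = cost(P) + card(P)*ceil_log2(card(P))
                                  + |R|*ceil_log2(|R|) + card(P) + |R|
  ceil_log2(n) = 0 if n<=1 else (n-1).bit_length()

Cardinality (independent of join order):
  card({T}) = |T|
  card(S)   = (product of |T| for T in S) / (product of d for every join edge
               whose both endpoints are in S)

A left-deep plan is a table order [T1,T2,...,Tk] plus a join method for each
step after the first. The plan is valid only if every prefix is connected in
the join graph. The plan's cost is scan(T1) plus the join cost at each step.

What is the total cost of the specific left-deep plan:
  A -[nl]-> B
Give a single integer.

40080

step 1: scan A: cost=80, card=80
step 2: join B via nl
    card(P join B) = 80*500/(250) = 160
    cost = 80 + 80*500 = 40080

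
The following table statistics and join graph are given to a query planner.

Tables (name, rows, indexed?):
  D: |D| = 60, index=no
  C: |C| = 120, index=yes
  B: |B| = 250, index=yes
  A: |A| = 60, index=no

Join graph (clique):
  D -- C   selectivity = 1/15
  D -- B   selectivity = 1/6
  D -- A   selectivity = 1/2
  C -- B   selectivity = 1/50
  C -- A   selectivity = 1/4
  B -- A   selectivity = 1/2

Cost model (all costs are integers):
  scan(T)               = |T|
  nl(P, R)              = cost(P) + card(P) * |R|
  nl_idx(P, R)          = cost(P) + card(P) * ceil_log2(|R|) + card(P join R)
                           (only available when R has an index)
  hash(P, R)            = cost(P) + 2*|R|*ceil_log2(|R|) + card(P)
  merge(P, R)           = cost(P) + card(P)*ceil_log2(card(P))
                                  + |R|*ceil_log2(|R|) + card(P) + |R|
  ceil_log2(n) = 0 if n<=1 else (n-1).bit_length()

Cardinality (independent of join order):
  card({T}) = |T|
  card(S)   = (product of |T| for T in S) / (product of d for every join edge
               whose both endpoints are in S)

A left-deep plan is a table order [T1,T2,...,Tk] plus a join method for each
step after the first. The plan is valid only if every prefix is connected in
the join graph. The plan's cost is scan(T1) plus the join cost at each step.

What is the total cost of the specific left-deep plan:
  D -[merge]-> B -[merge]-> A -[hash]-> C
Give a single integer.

74830

step 1: scan D: cost=60, card=60
step 2: join B via merge
    card(P join B) = 60*250/(6) = 2500
    cost = 60 + 60*6 + 250*8 + 60 + 250 = 2730
step 3: join A via merge
    card(P join A) = 2500*60/(2*2) = 37500
    cost = 2730 + 2500*12 + 60*6 + 2500 + 60 = 35650
step 4: join C via hash
    card(P join C) = 37500*120/(15*50*4) = 1500
    cost = 35650 + 2*120*7 + 37500 = 74830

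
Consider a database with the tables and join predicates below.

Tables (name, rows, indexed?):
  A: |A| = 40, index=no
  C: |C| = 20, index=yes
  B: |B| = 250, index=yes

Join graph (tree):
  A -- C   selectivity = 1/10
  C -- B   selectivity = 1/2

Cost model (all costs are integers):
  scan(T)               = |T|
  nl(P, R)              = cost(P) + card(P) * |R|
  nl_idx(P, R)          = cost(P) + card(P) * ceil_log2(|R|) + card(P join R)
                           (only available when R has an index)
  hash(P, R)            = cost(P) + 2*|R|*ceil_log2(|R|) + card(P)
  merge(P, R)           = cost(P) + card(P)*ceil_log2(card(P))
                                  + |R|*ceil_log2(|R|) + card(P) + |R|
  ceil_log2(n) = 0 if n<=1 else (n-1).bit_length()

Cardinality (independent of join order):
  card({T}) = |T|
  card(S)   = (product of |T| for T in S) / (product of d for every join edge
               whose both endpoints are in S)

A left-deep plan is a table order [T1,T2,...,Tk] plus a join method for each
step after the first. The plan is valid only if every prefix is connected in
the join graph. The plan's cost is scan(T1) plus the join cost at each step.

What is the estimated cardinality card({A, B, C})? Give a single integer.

10000

Tables in S: A(40), B(250), C(20)
Edges inside S: A-C(d=10), C-B(d=2)
numerator = 40 * 250 * 20 = 200000
denominator = 10 * 2 = 20
card(S) = 200000 / 20 = 10000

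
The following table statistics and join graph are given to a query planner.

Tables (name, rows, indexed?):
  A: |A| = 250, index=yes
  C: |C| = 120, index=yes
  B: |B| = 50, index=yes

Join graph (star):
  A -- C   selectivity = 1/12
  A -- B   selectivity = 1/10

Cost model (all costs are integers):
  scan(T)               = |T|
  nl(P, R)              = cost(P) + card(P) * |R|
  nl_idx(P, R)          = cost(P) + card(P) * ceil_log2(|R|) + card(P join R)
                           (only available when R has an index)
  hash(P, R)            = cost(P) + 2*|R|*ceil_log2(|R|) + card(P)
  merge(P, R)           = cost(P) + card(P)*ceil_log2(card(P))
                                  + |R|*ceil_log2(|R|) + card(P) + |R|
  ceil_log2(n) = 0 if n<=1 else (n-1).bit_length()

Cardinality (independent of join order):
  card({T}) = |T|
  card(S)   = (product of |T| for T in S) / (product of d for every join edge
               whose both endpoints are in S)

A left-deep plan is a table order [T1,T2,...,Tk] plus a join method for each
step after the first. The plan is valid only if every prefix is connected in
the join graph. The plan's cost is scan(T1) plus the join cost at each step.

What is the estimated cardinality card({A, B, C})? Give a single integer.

Tables in S: A(250), B(50), C(120)
Edges inside S: A-C(d=12), A-B(d=10)
numerator = 250 * 50 * 120 = 1500000
denominator = 12 * 10 = 120
card(S) = 1500000 / 120 = 12500

12500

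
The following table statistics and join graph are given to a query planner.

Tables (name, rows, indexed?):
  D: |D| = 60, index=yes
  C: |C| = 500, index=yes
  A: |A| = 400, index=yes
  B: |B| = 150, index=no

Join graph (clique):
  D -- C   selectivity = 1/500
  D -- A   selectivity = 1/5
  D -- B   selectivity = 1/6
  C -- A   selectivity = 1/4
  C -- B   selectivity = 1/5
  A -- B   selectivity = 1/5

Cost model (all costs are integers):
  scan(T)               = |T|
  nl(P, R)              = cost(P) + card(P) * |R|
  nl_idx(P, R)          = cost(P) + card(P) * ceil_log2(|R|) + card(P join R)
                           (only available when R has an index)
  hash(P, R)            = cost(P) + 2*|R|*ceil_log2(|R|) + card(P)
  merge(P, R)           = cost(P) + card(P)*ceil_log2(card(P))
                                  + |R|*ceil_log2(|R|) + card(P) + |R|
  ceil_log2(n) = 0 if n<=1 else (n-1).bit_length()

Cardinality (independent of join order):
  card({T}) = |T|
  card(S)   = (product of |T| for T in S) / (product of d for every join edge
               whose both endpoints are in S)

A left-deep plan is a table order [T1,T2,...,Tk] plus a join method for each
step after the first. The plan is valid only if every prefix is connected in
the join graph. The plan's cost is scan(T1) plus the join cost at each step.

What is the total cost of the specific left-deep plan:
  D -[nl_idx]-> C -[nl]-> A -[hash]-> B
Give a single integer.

step 1: scan D: cost=60, card=60
step 2: join C via nl_idx
    card(P join C) = 60*500/(500) = 60
    cost = 60 + 60*9 + 60 = 660
step 3: join A via nl
    card(P join A) = 60*400/(5*4) = 1200
    cost = 660 + 60*400 = 24660
step 4: join B via hash
    card(P join B) = 1200*150/(6*5*5) = 1200
    cost = 24660 + 2*150*8 + 1200 = 28260

28260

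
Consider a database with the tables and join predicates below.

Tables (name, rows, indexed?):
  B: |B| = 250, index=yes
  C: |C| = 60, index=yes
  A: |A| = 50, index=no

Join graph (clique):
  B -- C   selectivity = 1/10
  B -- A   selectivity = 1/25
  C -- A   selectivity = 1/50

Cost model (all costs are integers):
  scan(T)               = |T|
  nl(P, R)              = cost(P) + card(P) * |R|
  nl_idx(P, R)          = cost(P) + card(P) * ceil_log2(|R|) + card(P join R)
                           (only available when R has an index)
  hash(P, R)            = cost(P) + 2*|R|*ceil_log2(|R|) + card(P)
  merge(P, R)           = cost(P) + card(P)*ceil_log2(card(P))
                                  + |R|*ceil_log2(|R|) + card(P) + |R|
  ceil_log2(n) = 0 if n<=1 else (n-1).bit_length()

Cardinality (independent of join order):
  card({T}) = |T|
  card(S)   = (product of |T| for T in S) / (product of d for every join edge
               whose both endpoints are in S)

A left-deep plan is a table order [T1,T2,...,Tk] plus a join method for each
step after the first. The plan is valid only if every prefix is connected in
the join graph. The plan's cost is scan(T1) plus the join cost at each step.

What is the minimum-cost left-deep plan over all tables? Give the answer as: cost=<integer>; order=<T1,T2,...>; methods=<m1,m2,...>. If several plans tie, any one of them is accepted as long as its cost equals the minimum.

Selinger DP (subsets sized 1..n):
  {B}: scan cost=250, card=250
  {C}: scan cost=60, card=60
  {A}: scan cost=50, card=50
  {BC}: card=1500; try (C,hash)→1220, (B,nl_idx)→2040, (B,merge)→2730, (C,merge)→2920, (C,nl_idx)→3250, (B,hash)→4120 …(+2); best=1220 via (C,hash)
  {AB}: card=500; try (B,nl_idx)→950, (A,hash)→1100, (B,merge)→2650, (A,merge)→2850, (B,hash)→4100, (B,nl)→12550 …(+1); best=950 via (B,nl_idx)
  {AC}: card=60; try (C,nl_idx)→410, (A,hash)→720, (C,hash)→820, (C,merge)→820, (A,merge)→830, (C,nl)→3050 …(+1); best=410 via (C,nl_idx)
  {ABC}: card=60; try (B,nl_idx)→950, (C,hash)→2170, (B,merge)→3080, (A,hash)→3320, (C,nl_idx)→4010, (B,hash)→4470 …(+5); best=950 via (B,nl_idx)

cost=950; order=A,C,B; methods=nl_idx,nl_idx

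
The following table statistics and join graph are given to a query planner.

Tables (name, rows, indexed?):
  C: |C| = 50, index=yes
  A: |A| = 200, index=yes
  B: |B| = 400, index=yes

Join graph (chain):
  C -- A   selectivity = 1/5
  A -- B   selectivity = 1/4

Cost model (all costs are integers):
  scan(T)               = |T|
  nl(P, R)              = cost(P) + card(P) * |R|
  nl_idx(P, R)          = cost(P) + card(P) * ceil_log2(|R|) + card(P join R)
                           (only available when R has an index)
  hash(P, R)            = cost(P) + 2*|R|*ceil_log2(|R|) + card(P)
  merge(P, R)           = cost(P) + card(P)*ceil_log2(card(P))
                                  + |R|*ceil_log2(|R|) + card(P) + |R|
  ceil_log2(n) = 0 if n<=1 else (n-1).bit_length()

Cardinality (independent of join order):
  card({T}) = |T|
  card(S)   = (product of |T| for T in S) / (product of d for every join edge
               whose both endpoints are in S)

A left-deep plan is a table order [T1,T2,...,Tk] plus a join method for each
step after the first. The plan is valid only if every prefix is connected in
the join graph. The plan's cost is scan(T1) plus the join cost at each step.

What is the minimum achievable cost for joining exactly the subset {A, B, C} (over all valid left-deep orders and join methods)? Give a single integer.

Selinger DP over subsets of {A,B,C}:
  {C}: scan cost=50, card=50
  {A}: scan cost=200, card=200
  {B}: scan cost=400, card=400
  {AC}: card=2000; try (C,hash)→1000, (A,merge)→2200, (C,merge)→2350, (A,nl_idx)→2450, (A,hash)→3300, (C,nl_idx)→3400 …(+2); best=1000 via (C,hash)
  {AB}: card=20000; try (A,hash)→4000, (B,merge)→6000, (A,merge)→6200, (B,hash)→7600, (B,nl_idx)→22000, (A,nl_idx)→23600 …(+2); best=4000 via (A,hash)
  {ABC}: card=200000; try (B,hash)→10200, (C,hash)→24600, (B,merge)→29000, (B,nl_idx)→219000, (C,nl_idx)→324000, (C,merge)→324350 …(+2); best=10200 via (B,hash)

10200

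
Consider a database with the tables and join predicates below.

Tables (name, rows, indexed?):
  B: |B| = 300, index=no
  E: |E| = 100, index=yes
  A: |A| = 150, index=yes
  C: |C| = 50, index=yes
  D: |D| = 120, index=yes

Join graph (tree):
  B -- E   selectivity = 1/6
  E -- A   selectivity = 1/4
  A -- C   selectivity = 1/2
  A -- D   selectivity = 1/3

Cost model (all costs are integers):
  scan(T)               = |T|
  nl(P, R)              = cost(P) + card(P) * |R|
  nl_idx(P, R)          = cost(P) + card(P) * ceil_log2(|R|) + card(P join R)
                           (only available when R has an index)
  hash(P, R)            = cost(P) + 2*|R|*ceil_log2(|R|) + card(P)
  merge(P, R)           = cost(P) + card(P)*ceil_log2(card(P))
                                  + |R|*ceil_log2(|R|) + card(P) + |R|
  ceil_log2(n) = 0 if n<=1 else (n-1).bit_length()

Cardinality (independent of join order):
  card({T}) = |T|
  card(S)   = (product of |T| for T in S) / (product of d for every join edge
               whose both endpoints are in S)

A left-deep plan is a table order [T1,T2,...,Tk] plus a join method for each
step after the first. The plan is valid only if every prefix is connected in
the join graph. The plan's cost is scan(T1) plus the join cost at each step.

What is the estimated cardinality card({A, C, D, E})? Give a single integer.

Tables in S: A(150), C(50), D(120), E(100)
Edges inside S: E-A(d=4), A-C(d=2), A-D(d=3)
numerator = 150 * 50 * 120 * 100 = 90000000
denominator = 4 * 2 * 3 = 24
card(S) = 90000000 / 24 = 3750000

3750000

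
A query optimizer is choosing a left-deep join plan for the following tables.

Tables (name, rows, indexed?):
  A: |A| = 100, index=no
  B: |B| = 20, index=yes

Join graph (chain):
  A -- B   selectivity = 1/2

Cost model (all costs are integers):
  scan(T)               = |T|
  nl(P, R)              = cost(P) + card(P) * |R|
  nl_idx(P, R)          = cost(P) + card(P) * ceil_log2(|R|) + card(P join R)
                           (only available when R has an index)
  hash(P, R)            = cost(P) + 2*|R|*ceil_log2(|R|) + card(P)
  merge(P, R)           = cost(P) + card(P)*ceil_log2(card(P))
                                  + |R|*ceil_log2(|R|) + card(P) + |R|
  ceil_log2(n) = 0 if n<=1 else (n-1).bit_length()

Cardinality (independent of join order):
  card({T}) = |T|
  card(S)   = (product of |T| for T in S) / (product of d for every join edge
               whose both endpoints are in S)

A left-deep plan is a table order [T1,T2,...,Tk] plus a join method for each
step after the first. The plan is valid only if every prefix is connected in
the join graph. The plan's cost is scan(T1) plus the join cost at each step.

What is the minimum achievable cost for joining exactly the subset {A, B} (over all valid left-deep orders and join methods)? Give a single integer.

Selinger DP over subsets of {A,B}:
  {A}: scan cost=100, card=100
  {B}: scan cost=20, card=20
  {AB}: card=1000; try (B,hash)→400, (A,merge)→940, (B,merge)→1020, (A,hash)→1440, (B,nl_idx)→1600, (A,nl)→2020 …(+1); best=400 via (B,hash)

400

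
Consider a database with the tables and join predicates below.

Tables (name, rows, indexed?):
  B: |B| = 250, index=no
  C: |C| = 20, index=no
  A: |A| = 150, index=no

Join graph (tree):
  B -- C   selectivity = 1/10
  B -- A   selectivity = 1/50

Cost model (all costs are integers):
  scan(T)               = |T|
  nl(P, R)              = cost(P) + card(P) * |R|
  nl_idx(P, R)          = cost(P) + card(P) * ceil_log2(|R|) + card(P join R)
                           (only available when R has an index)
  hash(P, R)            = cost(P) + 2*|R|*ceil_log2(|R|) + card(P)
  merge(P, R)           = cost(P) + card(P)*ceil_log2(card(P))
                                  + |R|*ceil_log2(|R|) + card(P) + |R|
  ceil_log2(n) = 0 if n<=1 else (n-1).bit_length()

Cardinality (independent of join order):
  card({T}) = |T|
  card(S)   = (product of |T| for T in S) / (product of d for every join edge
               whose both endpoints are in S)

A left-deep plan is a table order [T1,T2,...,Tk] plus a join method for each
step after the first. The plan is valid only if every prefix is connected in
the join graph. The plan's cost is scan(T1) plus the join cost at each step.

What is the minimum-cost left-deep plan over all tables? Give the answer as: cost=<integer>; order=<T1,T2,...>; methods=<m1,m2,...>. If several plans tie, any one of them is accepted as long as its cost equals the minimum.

Selinger DP (subsets sized 1..n):
  {B}: scan cost=250, card=250
  {C}: scan cost=20, card=20
  {A}: scan cost=150, card=150
  {BC}: card=500; try (C,hash)→700, (B,merge)→2390, (C,merge)→2620, (B,hash)→4040, (B,nl)→5020, (C,nl)→5250; best=700 via (C,hash)
  {AB}: card=750; try (A,hash)→2900, (B,merge)→3750, (A,merge)→3850, (B,hash)→4300, (B,nl)→37650, (A,nl)→37750; best=2900 via (A,hash)
  {ABC}: card=1500; try (A,hash)→3600, (C,hash)→3850, (A,merge)→7050, (C,merge)→11270, (C,nl)→17900, (A,nl)→75700; best=3600 via (A,hash)

cost=3600; order=B,C,A; methods=hash,hash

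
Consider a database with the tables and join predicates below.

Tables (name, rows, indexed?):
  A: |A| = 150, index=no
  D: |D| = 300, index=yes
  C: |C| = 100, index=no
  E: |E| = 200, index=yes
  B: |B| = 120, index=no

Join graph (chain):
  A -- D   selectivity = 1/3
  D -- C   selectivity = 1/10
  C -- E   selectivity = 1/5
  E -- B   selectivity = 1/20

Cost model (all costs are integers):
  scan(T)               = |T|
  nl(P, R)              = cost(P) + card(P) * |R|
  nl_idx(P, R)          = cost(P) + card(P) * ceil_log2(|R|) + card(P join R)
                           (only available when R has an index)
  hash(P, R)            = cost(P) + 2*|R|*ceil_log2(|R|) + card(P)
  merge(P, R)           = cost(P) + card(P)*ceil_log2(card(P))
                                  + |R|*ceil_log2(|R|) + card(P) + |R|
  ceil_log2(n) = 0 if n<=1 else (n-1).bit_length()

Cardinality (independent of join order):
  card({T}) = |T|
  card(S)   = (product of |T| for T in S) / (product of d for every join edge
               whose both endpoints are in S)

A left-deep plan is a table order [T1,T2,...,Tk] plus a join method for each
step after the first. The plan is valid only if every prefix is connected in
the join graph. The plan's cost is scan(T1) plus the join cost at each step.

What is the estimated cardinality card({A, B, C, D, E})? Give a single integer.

Tables in S: A(150), B(120), C(100), D(300), E(200)
Edges inside S: A-D(d=3), D-C(d=10), C-E(d=5), E-B(d=20)
numerator = 150 * 120 * 100 * 300 * 200 = 108000000000
denominator = 3 * 10 * 5 * 20 = 3000
card(S) = 108000000000 / 3000 = 36000000

36000000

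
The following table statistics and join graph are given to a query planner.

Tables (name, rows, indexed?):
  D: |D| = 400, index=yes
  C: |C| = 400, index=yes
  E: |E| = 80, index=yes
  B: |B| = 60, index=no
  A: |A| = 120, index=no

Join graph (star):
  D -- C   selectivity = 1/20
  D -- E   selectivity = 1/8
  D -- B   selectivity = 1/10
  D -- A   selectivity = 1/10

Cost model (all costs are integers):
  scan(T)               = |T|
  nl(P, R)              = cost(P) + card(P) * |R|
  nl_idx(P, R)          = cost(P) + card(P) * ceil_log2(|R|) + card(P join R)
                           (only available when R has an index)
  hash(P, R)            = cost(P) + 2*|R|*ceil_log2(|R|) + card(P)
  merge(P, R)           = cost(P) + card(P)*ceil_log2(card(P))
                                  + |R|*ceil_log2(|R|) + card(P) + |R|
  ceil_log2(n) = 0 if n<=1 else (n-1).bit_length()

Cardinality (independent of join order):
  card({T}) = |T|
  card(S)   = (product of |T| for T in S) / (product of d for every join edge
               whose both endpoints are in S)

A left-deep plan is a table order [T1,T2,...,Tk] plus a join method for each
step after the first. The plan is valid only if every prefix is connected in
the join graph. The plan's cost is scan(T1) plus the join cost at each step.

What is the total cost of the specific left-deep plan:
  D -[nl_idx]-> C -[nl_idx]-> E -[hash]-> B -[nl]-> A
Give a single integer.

step 1: scan D: cost=400, card=400
step 2: join C via nl_idx
    card(P join C) = 400*400/(20) = 8000
    cost = 400 + 400*9 + 8000 = 12000
step 3: join E via nl_idx
    card(P join E) = 8000*80/(8) = 80000
    cost = 12000 + 8000*7 + 80000 = 148000
step 4: join B via hash
    card(P join B) = 80000*60/(10) = 480000
    cost = 148000 + 2*60*6 + 80000 = 228720
step 5: join A via nl
    card(P join A) = 480000*120/(10) = 5760000
    cost = 228720 + 480000*120 = 57828720

57828720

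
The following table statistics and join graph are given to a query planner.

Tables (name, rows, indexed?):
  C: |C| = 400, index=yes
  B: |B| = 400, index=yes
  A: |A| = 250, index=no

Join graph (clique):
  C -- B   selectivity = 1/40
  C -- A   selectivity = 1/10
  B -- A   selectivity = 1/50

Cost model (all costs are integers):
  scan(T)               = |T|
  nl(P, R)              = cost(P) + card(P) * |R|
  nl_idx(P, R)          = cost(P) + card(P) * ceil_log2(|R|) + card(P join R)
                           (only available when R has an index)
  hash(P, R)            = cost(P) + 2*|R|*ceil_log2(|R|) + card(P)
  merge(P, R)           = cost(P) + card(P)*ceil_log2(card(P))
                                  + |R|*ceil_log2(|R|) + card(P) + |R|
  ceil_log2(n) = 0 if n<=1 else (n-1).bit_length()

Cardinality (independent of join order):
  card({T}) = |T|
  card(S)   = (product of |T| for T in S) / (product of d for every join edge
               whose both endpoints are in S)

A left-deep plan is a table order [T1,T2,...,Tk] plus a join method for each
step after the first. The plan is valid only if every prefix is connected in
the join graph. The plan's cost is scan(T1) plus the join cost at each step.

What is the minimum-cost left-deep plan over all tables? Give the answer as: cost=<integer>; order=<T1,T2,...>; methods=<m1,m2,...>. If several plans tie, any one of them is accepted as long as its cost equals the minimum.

Selinger DP (subsets sized 1..n):
  {C}: scan cost=400, card=400
  {B}: scan cost=400, card=400
  {A}: scan cost=250, card=250
  {BC}: card=4000; try (C,hash)→8000, (C,nl_idx)→8000, (B,hash)→8000, (B,nl_idx)→8000, (C,merge)→8400, (B,merge)→8400 …(+2); best=8000 via (C,hash)
  {AC}: card=10000; try (A,hash)→4800, (C,merge)→6500, (A,merge)→6650, (C,hash)→7700, (C,nl_idx)→12500, (C,nl)→100250 …(+1); best=4800 via (A,hash)
  {AB}: card=2000; try (B,nl_idx)→4500, (A,hash)→4800, (B,merge)→6500, (A,merge)→6650, (B,hash)→7700, (B,nl)→100250 …(+1); best=4500 via (B,nl_idx)
  {ABC}: card=2000; try (C,hash)→13700, (A,hash)→16000, (B,hash)→22000, (C,nl_idx)→24500, (C,merge)→32500, (A,merge)→62250 …(+5); best=13700 via (C,hash)

cost=13700; order=A,B,C; methods=nl_idx,hash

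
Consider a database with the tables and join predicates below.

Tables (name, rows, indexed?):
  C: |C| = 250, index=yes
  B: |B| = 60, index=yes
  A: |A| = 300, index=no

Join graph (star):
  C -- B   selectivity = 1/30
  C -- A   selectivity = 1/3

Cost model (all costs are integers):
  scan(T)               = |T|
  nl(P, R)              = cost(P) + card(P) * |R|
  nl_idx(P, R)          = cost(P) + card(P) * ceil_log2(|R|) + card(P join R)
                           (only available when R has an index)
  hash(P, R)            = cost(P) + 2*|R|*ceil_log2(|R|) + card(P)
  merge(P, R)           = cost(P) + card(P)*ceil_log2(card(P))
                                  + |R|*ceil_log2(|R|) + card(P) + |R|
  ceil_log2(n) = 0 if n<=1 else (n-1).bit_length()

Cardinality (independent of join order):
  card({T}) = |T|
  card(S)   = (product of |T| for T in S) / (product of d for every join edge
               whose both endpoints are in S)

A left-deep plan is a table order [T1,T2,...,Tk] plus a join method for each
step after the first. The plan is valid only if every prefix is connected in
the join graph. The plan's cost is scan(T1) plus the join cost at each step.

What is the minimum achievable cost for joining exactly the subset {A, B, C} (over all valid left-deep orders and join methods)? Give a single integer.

6940

Selinger DP over subsets of {A,B,C}:
  {C}: scan cost=250, card=250
  {B}: scan cost=60, card=60
  {A}: scan cost=300, card=300
  {BC}: card=500; try (C,nl_idx)→1040, (B,hash)→1220, (B,nl_idx)→2250, (C,merge)→2730, (B,merge)→2920, (C,hash)→4120 …(+2); best=1040 via (C,nl_idx)
  {AC}: card=25000; try (C,hash)→4600, (A,merge)→5500, (C,merge)→5550, (A,hash)→5900, (C,nl_idx)→27700, (A,nl)→75250 …(+1); best=4600 via (C,hash)
  {ABC}: card=50000; try (A,hash)→6940, (A,merge)→9040, (B,hash)→30320, (A,nl)→151040, (B,nl_idx)→204600, (B,merge)→405020 …(+1); best=6940 via (A,hash)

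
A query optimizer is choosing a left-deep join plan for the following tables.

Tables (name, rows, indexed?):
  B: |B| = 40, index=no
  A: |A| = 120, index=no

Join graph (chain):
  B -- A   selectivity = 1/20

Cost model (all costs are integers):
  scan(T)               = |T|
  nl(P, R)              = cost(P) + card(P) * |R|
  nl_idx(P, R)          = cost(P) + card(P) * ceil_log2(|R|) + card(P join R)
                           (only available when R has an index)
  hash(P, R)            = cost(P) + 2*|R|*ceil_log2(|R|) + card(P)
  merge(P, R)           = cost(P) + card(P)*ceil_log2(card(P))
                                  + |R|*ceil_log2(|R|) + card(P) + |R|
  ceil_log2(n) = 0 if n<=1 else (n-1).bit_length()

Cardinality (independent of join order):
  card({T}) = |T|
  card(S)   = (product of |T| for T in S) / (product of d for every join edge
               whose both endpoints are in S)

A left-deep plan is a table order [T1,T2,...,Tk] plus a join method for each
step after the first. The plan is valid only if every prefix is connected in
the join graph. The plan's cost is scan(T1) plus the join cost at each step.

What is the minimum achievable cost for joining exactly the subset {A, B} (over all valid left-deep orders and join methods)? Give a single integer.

Selinger DP over subsets of {A,B}:
  {B}: scan cost=40, card=40
  {A}: scan cost=120, card=120
  {AB}: card=240; try (B,hash)→720, (A,merge)→1280, (B,merge)→1360, (A,hash)→1760, (A,nl)→4840, (B,nl)→4920; best=720 via (B,hash)

720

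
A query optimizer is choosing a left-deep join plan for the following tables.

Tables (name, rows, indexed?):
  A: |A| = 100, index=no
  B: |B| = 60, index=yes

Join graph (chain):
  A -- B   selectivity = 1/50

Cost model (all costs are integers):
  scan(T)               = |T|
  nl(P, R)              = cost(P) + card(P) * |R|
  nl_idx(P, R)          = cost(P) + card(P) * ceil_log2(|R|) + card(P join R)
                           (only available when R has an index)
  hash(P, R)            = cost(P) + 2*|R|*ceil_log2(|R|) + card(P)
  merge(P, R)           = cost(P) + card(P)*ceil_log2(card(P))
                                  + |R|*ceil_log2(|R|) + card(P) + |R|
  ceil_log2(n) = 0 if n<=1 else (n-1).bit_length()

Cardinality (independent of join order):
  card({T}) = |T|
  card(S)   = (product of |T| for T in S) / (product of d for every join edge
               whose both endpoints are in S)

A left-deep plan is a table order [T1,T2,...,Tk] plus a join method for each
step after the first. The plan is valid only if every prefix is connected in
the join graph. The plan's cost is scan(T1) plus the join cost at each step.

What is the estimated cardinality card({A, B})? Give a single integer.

Tables in S: A(100), B(60)
Edges inside S: A-B(d=50)
numerator = 100 * 60 = 6000
denominator = 50 = 50
card(S) = 6000 / 50 = 120

120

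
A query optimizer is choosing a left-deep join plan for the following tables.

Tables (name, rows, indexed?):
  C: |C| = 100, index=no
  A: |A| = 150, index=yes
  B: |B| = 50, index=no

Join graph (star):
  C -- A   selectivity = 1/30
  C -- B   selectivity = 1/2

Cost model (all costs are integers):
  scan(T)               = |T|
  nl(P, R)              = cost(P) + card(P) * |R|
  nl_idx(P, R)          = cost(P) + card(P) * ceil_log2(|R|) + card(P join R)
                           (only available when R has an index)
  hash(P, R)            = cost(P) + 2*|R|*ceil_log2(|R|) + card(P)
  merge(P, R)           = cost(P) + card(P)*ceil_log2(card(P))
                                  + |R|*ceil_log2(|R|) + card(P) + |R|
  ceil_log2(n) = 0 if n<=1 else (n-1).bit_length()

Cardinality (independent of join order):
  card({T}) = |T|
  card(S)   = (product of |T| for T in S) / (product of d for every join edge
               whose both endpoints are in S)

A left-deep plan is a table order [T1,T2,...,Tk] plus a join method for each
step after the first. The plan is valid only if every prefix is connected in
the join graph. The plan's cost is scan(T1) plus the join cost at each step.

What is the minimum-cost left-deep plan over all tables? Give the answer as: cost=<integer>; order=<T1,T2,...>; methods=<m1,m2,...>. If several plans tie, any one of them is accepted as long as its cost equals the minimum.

cost=2500; order=C,A,B; methods=nl_idx,hash

Selinger DP (subsets sized 1..n):
  {C}: scan cost=100, card=100
  {A}: scan cost=150, card=150
  {B}: scan cost=50, card=50
  {AC}: card=500; try (A,nl_idx)→1400, (C,hash)→1700, (A,merge)→2250, (C,merge)→2300, (A,hash)→2600, (A,nl)→15100 …(+1); best=1400 via (A,nl_idx)
  {BC}: card=2500; try (B,hash)→800, (C,merge)→1200, (B,merge)→1250, (C,hash)→1500, (C,nl)→5050, (B,nl)→5100; best=800 via (B,hash)
  {ABC}: card=12500; try (B,hash)→2500, (A,hash)→5700, (B,merge)→6750, (B,nl)→26400, (A,nl_idx)→33300, (A,merge)→34650 …(+1); best=2500 via (B,hash)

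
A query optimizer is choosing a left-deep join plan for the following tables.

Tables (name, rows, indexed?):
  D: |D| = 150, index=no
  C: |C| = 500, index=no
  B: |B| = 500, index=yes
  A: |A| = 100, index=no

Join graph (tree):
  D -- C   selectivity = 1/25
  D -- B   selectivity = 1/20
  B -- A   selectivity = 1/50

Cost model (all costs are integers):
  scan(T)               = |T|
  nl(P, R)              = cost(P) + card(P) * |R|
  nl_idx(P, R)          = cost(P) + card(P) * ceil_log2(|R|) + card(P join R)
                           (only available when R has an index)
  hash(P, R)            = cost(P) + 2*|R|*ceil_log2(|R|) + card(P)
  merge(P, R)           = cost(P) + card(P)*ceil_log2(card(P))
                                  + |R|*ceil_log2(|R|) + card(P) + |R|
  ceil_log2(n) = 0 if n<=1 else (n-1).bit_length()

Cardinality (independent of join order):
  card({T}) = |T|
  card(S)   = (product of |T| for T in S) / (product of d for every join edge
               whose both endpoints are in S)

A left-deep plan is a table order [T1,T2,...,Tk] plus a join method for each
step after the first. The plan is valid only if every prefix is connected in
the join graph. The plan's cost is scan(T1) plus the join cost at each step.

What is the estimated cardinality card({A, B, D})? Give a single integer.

Tables in S: A(100), B(500), D(150)
Edges inside S: D-B(d=20), B-A(d=50)
numerator = 100 * 500 * 150 = 7500000
denominator = 20 * 50 = 1000
card(S) = 7500000 / 1000 = 7500

7500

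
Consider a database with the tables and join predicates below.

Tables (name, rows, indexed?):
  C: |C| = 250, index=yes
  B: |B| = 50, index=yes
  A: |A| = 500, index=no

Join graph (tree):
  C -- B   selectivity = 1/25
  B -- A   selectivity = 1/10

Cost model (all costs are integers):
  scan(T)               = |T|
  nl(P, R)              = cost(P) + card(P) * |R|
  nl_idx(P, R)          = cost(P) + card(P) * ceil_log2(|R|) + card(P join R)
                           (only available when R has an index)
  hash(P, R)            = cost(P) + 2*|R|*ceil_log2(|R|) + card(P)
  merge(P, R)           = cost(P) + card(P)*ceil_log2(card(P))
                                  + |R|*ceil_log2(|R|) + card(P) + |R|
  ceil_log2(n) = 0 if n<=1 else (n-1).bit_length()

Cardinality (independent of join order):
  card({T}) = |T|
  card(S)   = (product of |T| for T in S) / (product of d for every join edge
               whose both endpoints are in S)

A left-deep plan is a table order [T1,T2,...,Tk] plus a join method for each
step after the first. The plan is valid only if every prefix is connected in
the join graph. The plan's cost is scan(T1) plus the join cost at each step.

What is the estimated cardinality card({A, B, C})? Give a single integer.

Tables in S: A(500), B(50), C(250)
Edges inside S: C-B(d=25), B-A(d=10)
numerator = 500 * 50 * 250 = 6250000
denominator = 25 * 10 = 250
card(S) = 6250000 / 250 = 25000

25000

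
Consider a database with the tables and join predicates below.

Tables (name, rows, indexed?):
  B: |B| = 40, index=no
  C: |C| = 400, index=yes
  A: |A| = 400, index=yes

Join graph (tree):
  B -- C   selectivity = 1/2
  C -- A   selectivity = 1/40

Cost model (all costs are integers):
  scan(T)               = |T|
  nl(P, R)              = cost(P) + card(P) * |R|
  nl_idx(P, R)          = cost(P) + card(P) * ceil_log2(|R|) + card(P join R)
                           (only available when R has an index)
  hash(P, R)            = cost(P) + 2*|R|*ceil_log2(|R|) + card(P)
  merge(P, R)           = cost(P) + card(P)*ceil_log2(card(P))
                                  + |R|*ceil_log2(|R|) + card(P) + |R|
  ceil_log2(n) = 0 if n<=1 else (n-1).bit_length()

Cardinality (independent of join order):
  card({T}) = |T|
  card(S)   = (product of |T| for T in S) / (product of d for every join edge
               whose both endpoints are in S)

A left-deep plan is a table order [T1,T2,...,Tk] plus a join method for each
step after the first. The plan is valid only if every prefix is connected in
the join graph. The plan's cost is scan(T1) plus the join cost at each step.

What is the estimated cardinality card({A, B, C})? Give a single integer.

80000

Tables in S: A(400), B(40), C(400)
Edges inside S: B-C(d=2), C-A(d=40)
numerator = 400 * 40 * 400 = 6400000
denominator = 2 * 40 = 80
card(S) = 6400000 / 80 = 80000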